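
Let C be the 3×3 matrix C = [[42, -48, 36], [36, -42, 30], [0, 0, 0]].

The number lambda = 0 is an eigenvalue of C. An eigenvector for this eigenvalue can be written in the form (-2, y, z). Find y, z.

We need (C)v = 0.
C = [[42, -48, 36], [36, -42, 30], [0, 0, 0]].
Row 1: (42)·-2 + (-48)·y + (36)·z = 0
Row 2: (36)·-2 + (-42)·y + (30)·z = 0
Row 3: (0)·-2 + (0)·y + (0)·z = 0
Solving gives y = -1, z = 1.
Check: C·(-2, -1, 1) = (0, 0, 0) = 0·(-2, -1, 1).

-1, 1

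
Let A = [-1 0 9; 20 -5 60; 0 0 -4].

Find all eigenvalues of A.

-5, -4, -1

The characteristic polynomial is p(λ) = det(λI - A).
Expanding along the first row, p(λ) = λ^3 + 10λ^2 + 29λ + 20.
Rational-root test: λ = -1 gives p(-1) = 0.
Factor out (λ + 1): p(λ) = (λ + 1)·(λ^2 + 9λ + 20).
The quadratic factors as (λ + 5)·(λ + 4).
Eigenvalues: -5, -4, -1.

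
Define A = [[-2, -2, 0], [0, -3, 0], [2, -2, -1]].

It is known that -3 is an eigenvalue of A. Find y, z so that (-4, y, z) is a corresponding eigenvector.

We need (A + 3I)v = 0.
A + 3I = [[1, -2, 0], [0, 0, 0], [2, -2, 2]].
Row 1: (1)·-4 + (-2)·y + (0)·z = 0
Row 2: (0)·-4 + (0)·y + (0)·z = 0
Row 3: (2)·-4 + (-2)·y + (2)·z = 0
Solving gives y = -2, z = 2.
Check: A·(-4, -2, 2) = (12, 6, -6) = -3·(-4, -2, 2).

-2, 2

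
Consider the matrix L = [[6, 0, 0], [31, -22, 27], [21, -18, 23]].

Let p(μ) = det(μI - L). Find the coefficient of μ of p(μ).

p(μ) = μ^3 - 7μ^2 - 14μ + 120.
The coefficient of μ is -14.

-14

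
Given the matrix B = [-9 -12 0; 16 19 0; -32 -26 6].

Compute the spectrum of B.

The characteristic polynomial is p(lambda) = det(lambda·I - B).
Expanding the 3×3 determinant: p(lambda) = lambda^3 - 16·lambda^2 + 81·lambda - 126.
Since p(3) = 0, lambda = 3 is a root.
Factor out (lambda - 3): p(lambda) = (lambda - 3)·(lambda^2 - 13·lambda + 42).
The quadratic factors as (lambda - 6)·(lambda - 7).
Eigenvalues: 3, 6, 7.

3, 6, 7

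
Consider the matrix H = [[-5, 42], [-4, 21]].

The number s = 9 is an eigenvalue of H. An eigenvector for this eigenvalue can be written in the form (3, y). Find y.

We need (H - 9I)v = 0.
H - 9I = [[-14, 42], [-4, 12]].
Row 1: (-14)·3 + (42)·y = 0
Row 2: (-4)·3 + (12)·y = 0
Solving gives y = 1.
Check: H·(3, 1) = (27, 9) = 9·(3, 1).

1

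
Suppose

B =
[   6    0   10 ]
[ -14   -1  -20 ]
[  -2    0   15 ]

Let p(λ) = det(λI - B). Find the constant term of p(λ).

110

p(λ) = λ^3 - 20λ^2 + 89λ + 110.
The constant term is 110.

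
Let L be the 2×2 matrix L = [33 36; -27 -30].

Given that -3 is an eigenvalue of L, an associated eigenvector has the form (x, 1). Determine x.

We need (L + 3I)v = 0.
L + 3I = [[36, 36], [-27, -27]].
Row 1: (36)·x + (36)·1 = 0
Row 2: (-27)·x + (-27)·1 = 0
Solving gives x = -1.
Check: L·(-1, 1) = (3, -3) = -3·(-1, 1).

-1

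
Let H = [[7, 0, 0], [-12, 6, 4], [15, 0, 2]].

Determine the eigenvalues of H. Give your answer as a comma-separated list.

Compute the characteristic polynomial p(λ) = det(λI - H).
Expanding along the first row, p(λ) = λ^3 - 15λ^2 + 68λ - 84.
Rational-root test: λ = 7 gives p(7) = 0.
Factor out (λ - 7): p(λ) = (λ - 7)·(λ^2 - 8λ + 12).
The quadratic factors as (λ - 2)·(λ - 6).
Eigenvalues: 2, 6, 7.

2, 6, 7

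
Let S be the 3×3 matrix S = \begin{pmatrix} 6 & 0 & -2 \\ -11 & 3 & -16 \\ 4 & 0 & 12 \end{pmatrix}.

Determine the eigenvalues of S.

The characteristic polynomial is p(t) = det(tI - S).
Expanding along the first row, p(t) = t^3 - 21t^2 + 134t - 240.
Try t = 10: p(10) = 0, so 10 is a root.
Factor out (t - 10): p(t) = (t - 10)·(t^2 - 11t + 24).
The quadratic factors as (t - 3)·(t - 8).
Eigenvalues: 3, 8, 10.

3, 8, 10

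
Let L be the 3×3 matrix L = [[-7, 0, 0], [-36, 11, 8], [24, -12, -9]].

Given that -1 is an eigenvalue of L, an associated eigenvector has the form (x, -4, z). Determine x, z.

We need (L + 1I)v = 0.
L + 1I = [[-6, 0, 0], [-36, 12, 8], [24, -12, -8]].
Row 1: (-6)·x + (0)·-4 + (0)·z = 0
Row 2: (-36)·x + (12)·-4 + (8)·z = 0
Row 3: (24)·x + (-12)·-4 + (-8)·z = 0
Solving gives x = 0, z = 6.
Check: L·(0, -4, 6) = (0, 4, -6) = -1·(0, -4, 6).

0, 6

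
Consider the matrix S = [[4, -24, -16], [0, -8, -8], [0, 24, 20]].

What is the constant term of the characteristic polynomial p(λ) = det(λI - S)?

p(0) = det(0·I − S) = det(−S) = (−1)^3·det(S).
det(S) = 128, so p(0) = -128.

-128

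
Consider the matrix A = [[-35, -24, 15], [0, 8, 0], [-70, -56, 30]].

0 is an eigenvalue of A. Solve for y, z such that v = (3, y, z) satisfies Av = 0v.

0, 7

We need (A)v = 0.
A = [[-35, -24, 15], [0, 8, 0], [-70, -56, 30]].
Row 1: (-35)·3 + (-24)·y + (15)·z = 0
Row 2: (0)·3 + (8)·y + (0)·z = 0
Row 3: (-70)·3 + (-56)·y + (30)·z = 0
Solving gives y = 0, z = 7.
Check: A·(3, 0, 7) = (0, 0, 0) = 0·(3, 0, 7).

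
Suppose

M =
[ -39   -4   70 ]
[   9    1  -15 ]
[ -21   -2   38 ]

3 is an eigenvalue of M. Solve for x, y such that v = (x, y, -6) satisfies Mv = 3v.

We need (M - 3I)v = 0.
M - 3I = [[-42, -4, 70], [9, -2, -15], [-21, -2, 35]].
Row 1: (-42)·x + (-4)·y + (70)·-6 = 0
Row 2: (9)·x + (-2)·y + (-15)·-6 = 0
Row 3: (-21)·x + (-2)·y + (35)·-6 = 0
Solving gives x = -10, y = 0.
Check: M·(-10, 0, -6) = (-30, 0, -18) = 3·(-10, 0, -6).

-10, 0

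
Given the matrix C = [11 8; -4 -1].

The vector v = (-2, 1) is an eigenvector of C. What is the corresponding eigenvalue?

Compute Cv: C·(-2, 1) = (-14, 7).
Since Cv = λv, compare component 1: -14 = λ·-2, so λ = 7.

7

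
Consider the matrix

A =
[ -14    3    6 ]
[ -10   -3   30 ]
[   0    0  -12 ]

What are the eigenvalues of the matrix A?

Compute the characteristic polynomial p(lambda) = det(lambda·I - A).
Expanding the 3×3 determinant: p(lambda) = lambda^3 + 29·lambda^2 + 276·lambda + 864.
Since p(-8) = 0, lambda = -8 is a root.
Factor out (lambda + 8): p(lambda) = (lambda + 8)·(lambda^2 + 21·lambda + 108).
The quadratic factors as (lambda + 12)·(lambda + 9).
Eigenvalues: -12, -9, -8.

-12, -9, -8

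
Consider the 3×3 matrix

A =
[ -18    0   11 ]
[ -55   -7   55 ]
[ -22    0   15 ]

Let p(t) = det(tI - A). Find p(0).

-196

p(0) = det(0·I − A) = det(−A) = (−1)^3·det(A).
det(A) = 196, so p(0) = -196.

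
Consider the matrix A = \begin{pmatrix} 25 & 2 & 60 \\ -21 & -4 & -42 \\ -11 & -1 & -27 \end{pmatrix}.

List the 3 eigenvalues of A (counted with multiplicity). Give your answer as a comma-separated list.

Set up det(sI - A) = 0.
Expanding the 3×3 determinant: p(s) = s^3 + 6s^2 - 7s - 60.
Since p(3) = 0, s = 3 is a root.
Factor out (s - 3): p(s) = (s - 3)·(s^2 + 9s + 20).
The quadratic factors as (s + 5)·(s + 4).
Eigenvalues: -5, -4, 3.

-5, -4, 3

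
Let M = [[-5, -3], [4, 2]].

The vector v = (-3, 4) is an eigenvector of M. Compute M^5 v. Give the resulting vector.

First find the eigenvalue: Mv = (3, -4) = -1·(-3, 4), so λ = -1.
Then M^5 v = λ^5·v = (-1)^5·(-3, 4) = -1·(-3, 4) = (3, -4).

(3, -4)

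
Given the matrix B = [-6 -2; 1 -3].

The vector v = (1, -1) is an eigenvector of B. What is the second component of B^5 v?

First find the eigenvalue: Bv = (-4, 4) = -4·(1, -1), so λ = -4.
Then B^5 v = λ^5·v = (-4)^5·(1, -1) = -1024·(1, -1) = (-1024, 1024).

1024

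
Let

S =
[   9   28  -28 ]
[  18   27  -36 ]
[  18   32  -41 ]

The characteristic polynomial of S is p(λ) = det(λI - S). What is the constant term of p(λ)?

-405

p(λ) = λ^3 + 5λ^2 - 81λ - 405.
The constant term is -405.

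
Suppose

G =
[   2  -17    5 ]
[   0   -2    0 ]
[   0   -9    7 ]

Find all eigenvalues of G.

-2, 2, 7

Compute the characteristic polynomial p(t) = det(tI - G).
Expanding along the first row, p(t) = t^3 - 7t^2 - 4t + 28.
Since p(-2) = 0, t = -2 is a root.
Factor out (t + 2): p(t) = (t + 2)·(t^2 - 9t + 14).
The quadratic factors as (t - 2)·(t - 7).
Eigenvalues: -2, 2, 7.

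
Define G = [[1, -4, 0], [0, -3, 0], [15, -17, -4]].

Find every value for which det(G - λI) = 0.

Set up det(μI - G) = 0.
Expanding along the first row, p(μ) = μ^3 + 6μ^2 + 5μ - 12.
Since p(-3) = 0, μ = -3 is a root.
Dividing by (μ + 3) leaves μ^2 + 3μ - 4.
The quadratic factors as (μ + 4)·(μ - 1).
Eigenvalues: -4, -3, 1.

-4, -3, 1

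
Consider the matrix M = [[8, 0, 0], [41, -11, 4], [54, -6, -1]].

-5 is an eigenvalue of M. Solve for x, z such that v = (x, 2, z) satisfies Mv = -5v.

We need (M + 5I)v = 0.
M + 5I = [[13, 0, 0], [41, -6, 4], [54, -6, 4]].
Row 1: (13)·x + (0)·2 + (0)·z = 0
Row 2: (41)·x + (-6)·2 + (4)·z = 0
Row 3: (54)·x + (-6)·2 + (4)·z = 0
Solving gives x = 0, z = 3.
Check: M·(0, 2, 3) = (0, -10, -15) = -5·(0, 2, 3).

0, 3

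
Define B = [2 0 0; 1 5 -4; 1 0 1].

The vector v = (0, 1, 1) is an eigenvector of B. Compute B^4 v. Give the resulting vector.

First find the eigenvalue: Bv = (0, 1, 1) = 1·(0, 1, 1), so λ = 1.
Then B^4 v = λ^4·v = 1^4·(0, 1, 1) = 1·(0, 1, 1) = (0, 1, 1).

(0, 1, 1)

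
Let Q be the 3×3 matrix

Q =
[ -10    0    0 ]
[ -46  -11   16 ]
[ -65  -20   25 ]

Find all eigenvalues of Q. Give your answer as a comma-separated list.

-10, 5, 9

Set up det(sI - Q) = 0.
Cofactor expansion gives p(s) = s^3 - 4s^2 - 95s + 450.
Since p(5) = 0, s = 5 is a root.
Dividing by (s - 5) leaves s^2 + s - 90.
The quadratic factors as (s + 10)·(s - 9).
Eigenvalues: -10, 5, 9.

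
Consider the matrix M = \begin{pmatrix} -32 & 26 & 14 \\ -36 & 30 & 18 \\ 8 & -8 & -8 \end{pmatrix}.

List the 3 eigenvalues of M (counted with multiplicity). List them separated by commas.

Set up det(rI - M) = 0.
Cofactor expansion gives p(r) = r^3 + 10r^2 + 24r.
Try r = -4: p(-4) = 0, so -4 is a root.
Dividing by (r + 4) leaves r^2 + 6r.
The quadratic factors as (r + 6)·r.
Eigenvalues: -6, -4, 0.

-6, -4, 0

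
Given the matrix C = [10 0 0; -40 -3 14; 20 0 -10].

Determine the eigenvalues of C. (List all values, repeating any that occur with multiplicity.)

Compute the characteristic polynomial p(λ) = det(λI - C).
Cofactor expansion gives p(λ) = λ^3 + 3λ^2 - 100λ - 300.
Try λ = -10: p(-10) = 0, so -10 is a root.
Factor out (λ + 10): p(λ) = (λ + 10)·(λ^2 - 7λ - 30).
The quadratic factors as (λ + 3)·(λ - 10).
Eigenvalues: -10, -3, 10.

-10, -3, 10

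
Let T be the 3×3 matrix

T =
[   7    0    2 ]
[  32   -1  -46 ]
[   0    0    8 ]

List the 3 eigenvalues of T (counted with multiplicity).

-1, 7, 8

Set up det(rI - T) = 0.
Expanding the 3×3 determinant: p(r) = r^3 - 14r^2 + 41r + 56.
Try r = 7: p(7) = 0, so 7 is a root.
Factor out (r - 7): p(r) = (r - 7)·(r^2 - 7r - 8).
The quadratic factors as (r + 1)·(r - 8).
Eigenvalues: -1, 7, 8.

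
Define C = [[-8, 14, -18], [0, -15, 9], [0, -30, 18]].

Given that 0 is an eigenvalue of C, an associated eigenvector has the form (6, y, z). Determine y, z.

We need (C)v = 0.
C = [[-8, 14, -18], [0, -15, 9], [0, -30, 18]].
Row 1: (-8)·6 + (14)·y + (-18)·z = 0
Row 2: (0)·6 + (-15)·y + (9)·z = 0
Row 3: (0)·6 + (-30)·y + (18)·z = 0
Solving gives y = -3, z = -5.
Check: C·(6, -3, -5) = (0, 0, 0) = 0·(6, -3, -5).

-3, -5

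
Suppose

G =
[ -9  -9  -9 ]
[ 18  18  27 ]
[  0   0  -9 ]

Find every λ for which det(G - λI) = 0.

-9, 0, 9

The characteristic polynomial is p(μ) = det(μI - G).
Expanding along the first row, p(μ) = μ^3 - 81μ.
Rational-root test: μ = 0 gives p(0) = 0.
Factor out μ: p(μ) = μ·(μ^2 - 81).
The quadratic factors as (μ + 9)·(μ - 9).
Eigenvalues: -9, 0, 9.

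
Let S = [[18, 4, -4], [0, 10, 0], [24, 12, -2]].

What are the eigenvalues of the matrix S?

Set up det(rI - S) = 0.
Cofactor expansion gives p(r) = r^3 - 26r^2 + 220r - 600.
Rational-root test: r = 6 gives p(6) = 0.
Dividing by (r - 6) leaves r^2 - 20r + 100.
The quadratic factor is (r - 10)^2.
Eigenvalues: 6, 10, 10.

6, 10, 10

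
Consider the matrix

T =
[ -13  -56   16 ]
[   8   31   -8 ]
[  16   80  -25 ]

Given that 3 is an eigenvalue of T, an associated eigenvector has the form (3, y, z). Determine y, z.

We need (T - 3I)v = 0.
T - 3I = [[-16, -56, 16], [8, 28, -8], [16, 80, -28]].
Row 1: (-16)·3 + (-56)·y + (16)·z = 0
Row 2: (8)·3 + (28)·y + (-8)·z = 0
Row 3: (16)·3 + (80)·y + (-28)·z = 0
Solving gives y = -2, z = -4.
Check: T·(3, -2, -4) = (9, -6, -12) = 3·(3, -2, -4).

-2, -4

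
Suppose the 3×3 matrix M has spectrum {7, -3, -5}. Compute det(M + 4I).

-11

If M has eigenvalues 7, -3, -5, then M + 4I has eigenvalues 11, 1, -1.
det(M + 4I) = (11) · (1) · (-1) = -11.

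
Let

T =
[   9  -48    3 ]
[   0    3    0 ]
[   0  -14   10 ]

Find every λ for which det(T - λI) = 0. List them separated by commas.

3, 9, 10

The characteristic polynomial is p(μ) = det(μI - T).
Expanding the 3×3 determinant: p(μ) = μ^3 - 22μ^2 + 147μ - 270.
Since p(9) = 0, μ = 9 is a root.
Dividing by (μ - 9) leaves μ^2 - 13μ + 30.
The quadratic factors as (μ - 3)·(μ - 10).
Eigenvalues: 3, 9, 10.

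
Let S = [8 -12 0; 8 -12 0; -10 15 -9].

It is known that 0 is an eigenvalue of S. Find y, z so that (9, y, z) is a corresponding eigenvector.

We need (S)v = 0.
S = [[8, -12, 0], [8, -12, 0], [-10, 15, -9]].
Row 1: (8)·9 + (-12)·y + (0)·z = 0
Row 2: (8)·9 + (-12)·y + (0)·z = 0
Row 3: (-10)·9 + (15)·y + (-9)·z = 0
Solving gives y = 6, z = 0.
Check: S·(9, 6, 0) = (0, 0, 0) = 0·(9, 6, 0).

6, 0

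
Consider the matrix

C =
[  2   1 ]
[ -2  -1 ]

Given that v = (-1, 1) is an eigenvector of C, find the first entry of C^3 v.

First find the eigenvalue: Cv = (-1, 1) = 1·(-1, 1), so λ = 1.
Then C^3 v = λ^3·v = 1^3·(-1, 1) = 1·(-1, 1) = (-1, 1).

-1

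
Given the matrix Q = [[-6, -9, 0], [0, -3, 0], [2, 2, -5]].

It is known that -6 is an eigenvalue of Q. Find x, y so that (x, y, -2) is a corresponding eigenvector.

1, 0

We need (Q + 6I)v = 0.
Q + 6I = [[0, -9, 0], [0, 3, 0], [2, 2, 1]].
Row 1: (0)·x + (-9)·y + (0)·-2 = 0
Row 2: (0)·x + (3)·y + (0)·-2 = 0
Row 3: (2)·x + (2)·y + (1)·-2 = 0
Solving gives x = 1, y = 0.
Check: Q·(1, 0, -2) = (-6, 0, 12) = -6·(1, 0, -2).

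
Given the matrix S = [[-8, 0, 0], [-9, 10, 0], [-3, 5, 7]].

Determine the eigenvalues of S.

-8, 7, 10

S is lower triangular, so its eigenvalues are the diagonal entries.
Diagonal: -8, 10, 7.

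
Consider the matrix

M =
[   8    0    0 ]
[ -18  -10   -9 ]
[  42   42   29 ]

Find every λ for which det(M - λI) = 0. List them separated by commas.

8, 8, 11

Set up det(λI - M) = 0.
Expanding the 3×3 determinant: p(λ) = λ^3 - 27λ^2 + 240λ - 704.
Rational-root test: λ = 11 gives p(11) = 0.
Factor out (λ - 11): p(λ) = (λ - 11)·(λ^2 - 16λ + 64).
The quadratic factor is (λ - 8)^2.
Eigenvalues: 8, 8, 11.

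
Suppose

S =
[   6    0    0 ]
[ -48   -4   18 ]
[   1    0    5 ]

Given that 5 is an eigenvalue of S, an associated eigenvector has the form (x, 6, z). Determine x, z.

0, 3

We need (S - 5I)v = 0.
S - 5I = [[1, 0, 0], [-48, -9, 18], [1, 0, 0]].
Row 1: (1)·x + (0)·6 + (0)·z = 0
Row 2: (-48)·x + (-9)·6 + (18)·z = 0
Row 3: (1)·x + (0)·6 + (0)·z = 0
Solving gives x = 0, z = 3.
Check: S·(0, 6, 3) = (0, 30, 15) = 5·(0, 6, 3).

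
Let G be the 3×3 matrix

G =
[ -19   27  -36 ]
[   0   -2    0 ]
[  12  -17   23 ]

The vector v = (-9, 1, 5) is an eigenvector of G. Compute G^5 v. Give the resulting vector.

(288, -32, -160)

First find the eigenvalue: Gv = (18, -2, -10) = -2·(-9, 1, 5), so λ = -2.
Then G^5 v = λ^5·v = (-2)^5·(-9, 1, 5) = -32·(-9, 1, 5) = (288, -32, -160).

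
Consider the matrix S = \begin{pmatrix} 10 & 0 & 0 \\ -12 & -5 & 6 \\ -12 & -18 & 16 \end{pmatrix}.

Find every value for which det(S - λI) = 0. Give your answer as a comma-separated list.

4, 7, 10

The characteristic polynomial is p(s) = det(sI - S).
Expanding the 3×3 determinant: p(s) = s^3 - 21s^2 + 138s - 280.
Try s = 10: p(10) = 0, so 10 is a root.
Dividing by (s - 10) leaves s^2 - 11s + 28.
The quadratic factors as (s - 4)·(s - 7).
Eigenvalues: 4, 7, 10.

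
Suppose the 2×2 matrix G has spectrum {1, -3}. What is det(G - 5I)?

If G has eigenvalues 1, -3, then G - 5I has eigenvalues -4, -8.
det(G - 5I) = (-4) · (-8) = 32.

32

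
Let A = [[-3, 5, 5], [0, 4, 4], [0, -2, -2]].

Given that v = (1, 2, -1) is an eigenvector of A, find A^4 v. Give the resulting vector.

First find the eigenvalue: Av = (2, 4, -2) = 2·(1, 2, -1), so λ = 2.
Then A^4 v = λ^4·v = 2^4·(1, 2, -1) = 16·(1, 2, -1) = (16, 32, -16).

(16, 32, -16)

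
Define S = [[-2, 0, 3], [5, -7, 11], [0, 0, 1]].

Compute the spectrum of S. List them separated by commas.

-7, -2, 1

The characteristic polynomial is p(lambda) = det(lambda·I - S).
Expanding the 3×3 determinant: p(lambda) = lambda^3 + 8·lambda^2 + 5·lambda - 14.
Rational-root test: lambda = -2 gives p(-2) = 0.
Factor out (lambda + 2): p(lambda) = (lambda + 2)·(lambda^2 + 6·lambda - 7).
The quadratic factors as (lambda + 7)·(lambda - 1).
Eigenvalues: -7, -2, 1.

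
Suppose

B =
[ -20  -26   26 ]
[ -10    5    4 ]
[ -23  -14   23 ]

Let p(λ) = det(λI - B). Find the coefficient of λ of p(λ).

-51

p(λ) = λ^3 - 8λ^2 - 51λ + 378.
The coefficient of λ is -51.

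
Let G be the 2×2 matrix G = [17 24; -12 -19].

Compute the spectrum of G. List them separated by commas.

det(G - λI) = (17 - λ)(-19 - λ) - (24)·(-12) = λ^2 + 2λ - 35.
This factors as (λ + 7)·(λ - 5) = 0.
Eigenvalues: -7, 5.

-7, 5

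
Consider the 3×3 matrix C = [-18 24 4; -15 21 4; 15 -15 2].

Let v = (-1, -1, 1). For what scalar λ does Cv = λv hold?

Compute Cv: C·(-1, -1, 1) = (-2, -2, 2).
Since Cv = λv, compare component 1: -2 = λ·-1, so λ = 2.

2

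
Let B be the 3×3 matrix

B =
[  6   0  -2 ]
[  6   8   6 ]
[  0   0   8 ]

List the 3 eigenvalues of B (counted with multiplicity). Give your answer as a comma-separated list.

6, 8, 8

Set up det(lambda·I - B) = 0.
Expanding the 3×3 determinant: p(lambda) = lambda^3 - 22·lambda^2 + 160·lambda - 384.
Since p(6) = 0, lambda = 6 is a root.
Factor out (lambda - 6): p(lambda) = (lambda - 6)·(lambda^2 - 16·lambda + 64).
The quadratic factor is (lambda - 8)^2.
Eigenvalues: 6, 8, 8.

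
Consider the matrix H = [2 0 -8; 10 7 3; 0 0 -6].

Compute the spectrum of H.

-6, 2, 7

Compute the characteristic polynomial p(λ) = det(λI - H).
Expanding along the first row, p(λ) = λ^3 - 3λ^2 - 40λ + 84.
Since p(2) = 0, λ = 2 is a root.
Dividing by (λ - 2) leaves λ^2 - λ - 42.
The quadratic factors as (λ + 6)·(λ - 7).
Eigenvalues: -6, 2, 7.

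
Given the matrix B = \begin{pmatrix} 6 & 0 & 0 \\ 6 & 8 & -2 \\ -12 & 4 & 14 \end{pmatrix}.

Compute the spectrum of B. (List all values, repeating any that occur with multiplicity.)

Set up det(rI - B) = 0.
Expanding the 3×3 determinant: p(r) = r^3 - 28r^2 + 252r - 720.
Rational-root test: r = 6 gives p(6) = 0.
Dividing by (r - 6) leaves r^2 - 22r + 120.
The quadratic factors as (r - 10)·(r - 12).
Eigenvalues: 6, 10, 12.

6, 10, 12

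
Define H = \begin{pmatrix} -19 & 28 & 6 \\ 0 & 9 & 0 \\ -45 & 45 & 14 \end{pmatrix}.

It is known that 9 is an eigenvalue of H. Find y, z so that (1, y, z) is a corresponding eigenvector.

1, 0

We need (H - 9I)v = 0.
H - 9I = [[-28, 28, 6], [0, 0, 0], [-45, 45, 5]].
Row 1: (-28)·1 + (28)·y + (6)·z = 0
Row 2: (0)·1 + (0)·y + (0)·z = 0
Row 3: (-45)·1 + (45)·y + (5)·z = 0
Solving gives y = 1, z = 0.
Check: H·(1, 1, 0) = (9, 9, 0) = 9·(1, 1, 0).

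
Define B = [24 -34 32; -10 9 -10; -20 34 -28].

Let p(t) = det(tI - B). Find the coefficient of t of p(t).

-68

p(t) = t^3 - 5t^2 - 68t + 288.
The coefficient of t is -68.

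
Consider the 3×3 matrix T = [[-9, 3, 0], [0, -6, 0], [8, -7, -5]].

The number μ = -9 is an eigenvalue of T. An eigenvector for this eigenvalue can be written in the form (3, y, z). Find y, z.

We need (T + 9I)v = 0.
T + 9I = [[0, 3, 0], [0, 3, 0], [8, -7, 4]].
Row 1: (0)·3 + (3)·y + (0)·z = 0
Row 2: (0)·3 + (3)·y + (0)·z = 0
Row 3: (8)·3 + (-7)·y + (4)·z = 0
Solving gives y = 0, z = -6.
Check: T·(3, 0, -6) = (-27, 0, 54) = -9·(3, 0, -6).

0, -6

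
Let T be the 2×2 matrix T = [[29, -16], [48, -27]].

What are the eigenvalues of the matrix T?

-3, 5

det(T - sI) = (29 - s)(-27 - s) - (-16)·(48) = s^2 - 2s - 15.
This factors as (s + 3)·(s - 5) = 0.
Eigenvalues: -3, 5.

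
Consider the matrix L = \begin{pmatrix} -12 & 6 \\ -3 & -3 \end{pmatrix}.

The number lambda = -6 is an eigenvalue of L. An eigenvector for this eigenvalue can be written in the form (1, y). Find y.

1

We need (L + 6I)v = 0.
L + 6I = [[-6, 6], [-3, 3]].
Row 1: (-6)·1 + (6)·y = 0
Row 2: (-3)·1 + (3)·y = 0
Solving gives y = 1.
Check: L·(1, 1) = (-6, -6) = -6·(1, 1).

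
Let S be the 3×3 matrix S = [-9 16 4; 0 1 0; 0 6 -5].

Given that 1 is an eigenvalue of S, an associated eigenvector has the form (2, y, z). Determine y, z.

We need (S - 1I)v = 0.
S - 1I = [[-10, 16, 4], [0, 0, 0], [0, 6, -6]].
Row 1: (-10)·2 + (16)·y + (4)·z = 0
Row 2: (0)·2 + (0)·y + (0)·z = 0
Row 3: (0)·2 + (6)·y + (-6)·z = 0
Solving gives y = 1, z = 1.
Check: S·(2, 1, 1) = (2, 1, 1) = 1·(2, 1, 1).

1, 1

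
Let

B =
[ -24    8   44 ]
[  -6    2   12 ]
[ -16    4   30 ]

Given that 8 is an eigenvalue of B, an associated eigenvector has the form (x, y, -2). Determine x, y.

-3, -1

We need (B - 8I)v = 0.
B - 8I = [[-32, 8, 44], [-6, -6, 12], [-16, 4, 22]].
Row 1: (-32)·x + (8)·y + (44)·-2 = 0
Row 2: (-6)·x + (-6)·y + (12)·-2 = 0
Row 3: (-16)·x + (4)·y + (22)·-2 = 0
Solving gives x = -3, y = -1.
Check: B·(-3, -1, -2) = (-24, -8, -16) = 8·(-3, -1, -2).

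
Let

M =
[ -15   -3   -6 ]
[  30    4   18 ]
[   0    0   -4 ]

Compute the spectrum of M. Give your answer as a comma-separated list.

-6, -5, -4

The characteristic polynomial is p(lambda) = det(lambda·I - M).
Cofactor expansion gives p(lambda) = lambda^3 + 15·lambda^2 + 74·lambda + 120.
Since p(-6) = 0, lambda = -6 is a root.
Dividing by (lambda + 6) leaves lambda^2 + 9·lambda + 20.
The quadratic factors as (lambda + 5)·(lambda + 4).
Eigenvalues: -6, -5, -4.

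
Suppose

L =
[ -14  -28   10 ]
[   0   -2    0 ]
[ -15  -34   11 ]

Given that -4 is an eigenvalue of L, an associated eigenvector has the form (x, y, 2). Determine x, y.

2, 0

We need (L + 4I)v = 0.
L + 4I = [[-10, -28, 10], [0, 2, 0], [-15, -34, 15]].
Row 1: (-10)·x + (-28)·y + (10)·2 = 0
Row 2: (0)·x + (2)·y + (0)·2 = 0
Row 3: (-15)·x + (-34)·y + (15)·2 = 0
Solving gives x = 2, y = 0.
Check: L·(2, 0, 2) = (-8, 0, -8) = -4·(2, 0, 2).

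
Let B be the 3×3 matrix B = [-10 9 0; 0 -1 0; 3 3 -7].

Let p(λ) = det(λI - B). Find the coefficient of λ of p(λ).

87

p(λ) = λ^3 + 18λ^2 + 87λ + 70.
The coefficient of λ is 87.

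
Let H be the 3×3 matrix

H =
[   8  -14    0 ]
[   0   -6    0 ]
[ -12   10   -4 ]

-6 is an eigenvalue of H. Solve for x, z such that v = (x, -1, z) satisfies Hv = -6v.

-1, -1

We need (H + 6I)v = 0.
H + 6I = [[14, -14, 0], [0, 0, 0], [-12, 10, 2]].
Row 1: (14)·x + (-14)·-1 + (0)·z = 0
Row 2: (0)·x + (0)·-1 + (0)·z = 0
Row 3: (-12)·x + (10)·-1 + (2)·z = 0
Solving gives x = -1, z = -1.
Check: H·(-1, -1, -1) = (6, 6, 6) = -6·(-1, -1, -1).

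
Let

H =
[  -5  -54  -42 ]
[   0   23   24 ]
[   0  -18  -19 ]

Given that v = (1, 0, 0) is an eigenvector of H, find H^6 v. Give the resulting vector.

First find the eigenvalue: Hv = (-5, 0, 0) = -5·(1, 0, 0), so λ = -5.
Then H^6 v = λ^6·v = (-5)^6·(1, 0, 0) = 15625·(1, 0, 0) = (15625, 0, 0).

(15625, 0, 0)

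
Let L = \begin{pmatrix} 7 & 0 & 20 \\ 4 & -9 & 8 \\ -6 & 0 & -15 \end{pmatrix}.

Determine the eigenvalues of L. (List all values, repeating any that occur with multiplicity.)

Set up det(lambda·I - L) = 0.
Cofactor expansion gives p(lambda) = lambda^3 + 17·lambda^2 + 87·lambda + 135.
Rational-root test: lambda = -3 gives p(-3) = 0.
Factor out (lambda + 3): p(lambda) = (lambda + 3)·(lambda^2 + 14·lambda + 45).
The quadratic factors as (lambda + 9)·(lambda + 5).
Eigenvalues: -9, -5, -3.

-9, -5, -3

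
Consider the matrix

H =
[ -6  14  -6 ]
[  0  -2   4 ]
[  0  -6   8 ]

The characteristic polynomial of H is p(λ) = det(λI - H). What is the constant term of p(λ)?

48

p(λ) = λ^3 - 28λ + 48.
The constant term is 48.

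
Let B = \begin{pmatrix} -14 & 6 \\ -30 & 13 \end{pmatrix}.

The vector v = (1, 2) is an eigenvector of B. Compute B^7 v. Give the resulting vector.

(-128, -256)

First find the eigenvalue: Bv = (-2, -4) = -2·(1, 2), so λ = -2.
Then B^7 v = λ^7·v = (-2)^7·(1, 2) = -128·(1, 2) = (-128, -256).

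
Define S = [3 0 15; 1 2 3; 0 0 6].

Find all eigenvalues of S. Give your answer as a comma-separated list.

Set up det(lambda·I - S) = 0.
Expanding the 3×3 determinant: p(lambda) = lambda^3 - 11·lambda^2 + 36·lambda - 36.
Rational-root test: lambda = 2 gives p(2) = 0.
Dividing by (lambda - 2) leaves lambda^2 - 9·lambda + 18.
The quadratic factors as (lambda - 3)·(lambda - 6).
Eigenvalues: 2, 3, 6.

2, 3, 6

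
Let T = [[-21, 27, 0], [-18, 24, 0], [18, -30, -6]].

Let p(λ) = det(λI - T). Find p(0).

-108

p(0) = det(0·I − T) = det(−T) = (−1)^3·det(T).
det(T) = 108, so p(0) = -108.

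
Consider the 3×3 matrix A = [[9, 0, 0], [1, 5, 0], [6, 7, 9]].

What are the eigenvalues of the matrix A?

A is lower triangular, so its eigenvalues are the diagonal entries.
Diagonal: 9, 5, 9.

5, 9, 9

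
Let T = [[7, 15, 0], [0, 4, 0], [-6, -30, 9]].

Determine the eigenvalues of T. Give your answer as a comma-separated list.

The characteristic polynomial is p(lambda) = det(lambda·I - T).
Expanding the 3×3 determinant: p(lambda) = lambda^3 - 20·lambda^2 + 127·lambda - 252.
Since p(9) = 0, lambda = 9 is a root.
Factor out (lambda - 9): p(lambda) = (lambda - 9)·(lambda^2 - 11·lambda + 28).
The quadratic factors as (lambda - 4)·(lambda - 7).
Eigenvalues: 4, 7, 9.

4, 7, 9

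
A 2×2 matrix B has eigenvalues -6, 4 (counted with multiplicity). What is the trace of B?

trace(B) is the sum of the eigenvalues: (-6) + (4) = -2.

-2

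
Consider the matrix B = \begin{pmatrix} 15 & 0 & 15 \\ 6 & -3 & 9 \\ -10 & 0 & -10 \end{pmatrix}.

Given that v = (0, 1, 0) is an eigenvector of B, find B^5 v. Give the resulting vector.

(0, -243, 0)

First find the eigenvalue: Bv = (0, -3, 0) = -3·(0, 1, 0), so λ = -3.
Then B^5 v = λ^5·v = (-3)^5·(0, 1, 0) = -243·(0, 1, 0) = (0, -243, 0).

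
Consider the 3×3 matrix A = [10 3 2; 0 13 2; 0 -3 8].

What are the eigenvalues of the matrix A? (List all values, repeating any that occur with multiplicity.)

10, 10, 11

Set up det(λI - A) = 0.
Expanding the 3×3 determinant: p(λ) = λ^3 - 31λ^2 + 320λ - 1100.
Rational-root test: λ = 10 gives p(10) = 0.
Dividing by (λ - 10) leaves λ^2 - 21λ + 110.
The quadratic factors as (λ - 10)·(λ - 11).
Eigenvalues: 10, 10, 11.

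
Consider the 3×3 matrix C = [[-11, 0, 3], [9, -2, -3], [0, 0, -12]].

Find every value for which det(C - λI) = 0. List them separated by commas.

-12, -11, -2

Compute the characteristic polynomial p(λ) = det(λI - C).
Expanding along the first row, p(λ) = λ^3 + 25λ^2 + 178λ + 264.
Rational-root test: λ = -2 gives p(-2) = 0.
Dividing by (λ + 2) leaves λ^2 + 23λ + 132.
The quadratic factors as (λ + 12)·(λ + 11).
Eigenvalues: -12, -11, -2.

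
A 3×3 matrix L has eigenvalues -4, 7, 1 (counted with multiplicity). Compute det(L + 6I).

182

If L has eigenvalues -4, 7, 1, then L + 6I has eigenvalues 2, 13, 7.
det(L + 6I) = (2) · (13) · (7) = 182.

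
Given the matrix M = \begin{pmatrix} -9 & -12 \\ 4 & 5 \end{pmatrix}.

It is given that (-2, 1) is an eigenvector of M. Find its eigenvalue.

Compute Mv: M·(-2, 1) = (6, -3).
Since Mv = λv, compare component 1: 6 = λ·-2, so λ = -3.

-3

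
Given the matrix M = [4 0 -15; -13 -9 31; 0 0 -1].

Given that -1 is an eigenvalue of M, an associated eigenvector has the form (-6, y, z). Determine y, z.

We need (M + 1I)v = 0.
M + 1I = [[5, 0, -15], [-13, -8, 31], [0, 0, 0]].
Row 1: (5)·-6 + (0)·y + (-15)·z = 0
Row 2: (-13)·-6 + (-8)·y + (31)·z = 0
Row 3: (0)·-6 + (0)·y + (0)·z = 0
Solving gives y = 2, z = -2.
Check: M·(-6, 2, -2) = (6, -2, 2) = -1·(-6, 2, -2).

2, -2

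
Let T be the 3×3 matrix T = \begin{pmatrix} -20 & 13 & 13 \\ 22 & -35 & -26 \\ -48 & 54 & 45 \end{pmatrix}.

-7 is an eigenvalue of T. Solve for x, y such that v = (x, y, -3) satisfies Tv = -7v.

We need (T + 7I)v = 0.
T + 7I = [[-13, 13, 13], [22, -28, -26], [-48, 54, 52]].
Row 1: (-13)·x + (13)·y + (13)·-3 = 0
Row 2: (22)·x + (-28)·y + (-26)·-3 = 0
Row 3: (-48)·x + (54)·y + (52)·-3 = 0
Solving gives x = -1, y = 2.
Check: T·(-1, 2, -3) = (7, -14, 21) = -7·(-1, 2, -3).

-1, 2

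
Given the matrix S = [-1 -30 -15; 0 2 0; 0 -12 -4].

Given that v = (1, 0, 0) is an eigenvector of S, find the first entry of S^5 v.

-1

First find the eigenvalue: Sv = (-1, 0, 0) = -1·(1, 0, 0), so λ = -1.
Then S^5 v = λ^5·v = (-1)^5·(1, 0, 0) = -1·(1, 0, 0) = (-1, 0, 0).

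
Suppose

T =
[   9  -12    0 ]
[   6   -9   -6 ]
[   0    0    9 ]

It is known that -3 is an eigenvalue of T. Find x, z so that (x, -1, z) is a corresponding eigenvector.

We need (T + 3I)v = 0.
T + 3I = [[12, -12, 0], [6, -6, -6], [0, 0, 12]].
Row 1: (12)·x + (-12)·-1 + (0)·z = 0
Row 2: (6)·x + (-6)·-1 + (-6)·z = 0
Row 3: (0)·x + (0)·-1 + (12)·z = 0
Solving gives x = -1, z = 0.
Check: T·(-1, -1, 0) = (3, 3, 0) = -3·(-1, -1, 0).

-1, 0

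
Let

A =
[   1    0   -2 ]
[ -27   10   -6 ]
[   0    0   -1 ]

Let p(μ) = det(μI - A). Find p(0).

p(0) = det(0·I − A) = det(−A) = (−1)^3·det(A).
det(A) = -10, so p(0) = 10.

10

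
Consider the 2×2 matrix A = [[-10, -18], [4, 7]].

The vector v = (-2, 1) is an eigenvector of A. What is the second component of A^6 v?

First find the eigenvalue: Av = (2, -1) = -1·(-2, 1), so λ = -1.
Then A^6 v = λ^6·v = (-1)^6·(-2, 1) = 1·(-2, 1) = (-2, 1).

1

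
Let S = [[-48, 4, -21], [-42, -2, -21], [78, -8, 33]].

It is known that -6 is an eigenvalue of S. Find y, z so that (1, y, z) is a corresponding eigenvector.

0, -2

We need (S + 6I)v = 0.
S + 6I = [[-42, 4, -21], [-42, 4, -21], [78, -8, 39]].
Row 1: (-42)·1 + (4)·y + (-21)·z = 0
Row 2: (-42)·1 + (4)·y + (-21)·z = 0
Row 3: (78)·1 + (-8)·y + (39)·z = 0
Solving gives y = 0, z = -2.
Check: S·(1, 0, -2) = (-6, 0, 12) = -6·(1, 0, -2).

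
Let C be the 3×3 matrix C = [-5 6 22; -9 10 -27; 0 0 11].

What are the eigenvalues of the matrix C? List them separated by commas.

Compute the characteristic polynomial p(s) = det(sI - C).
Expanding the 3×3 determinant: p(s) = s^3 - 16s^2 + 59s - 44.
Since p(1) = 0, s = 1 is a root.
Factor out (s - 1): p(s) = (s - 1)·(s^2 - 15s + 44).
The quadratic factors as (s - 4)·(s - 11).
Eigenvalues: 1, 4, 11.

1, 4, 11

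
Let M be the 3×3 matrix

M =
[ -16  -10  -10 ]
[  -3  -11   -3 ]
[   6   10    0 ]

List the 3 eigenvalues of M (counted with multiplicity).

-11, -10, -6

Set up det(λI - M) = 0.
Expanding along the first row, p(λ) = λ^3 + 27λ^2 + 236λ + 660.
Rational-root test: λ = -6 gives p(-6) = 0.
Dividing by (λ + 6) leaves λ^2 + 21λ + 110.
The quadratic factors as (λ + 11)·(λ + 10).
Eigenvalues: -11, -10, -6.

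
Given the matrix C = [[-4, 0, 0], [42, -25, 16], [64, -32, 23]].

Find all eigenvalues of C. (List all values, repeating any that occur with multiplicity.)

-9, -4, 7

Compute the characteristic polynomial p(λ) = det(λI - C).
Expanding the 3×3 determinant: p(λ) = λ^3 + 6λ^2 - 55λ - 252.
Since p(-9) = 0, λ = -9 is a root.
Dividing by (λ + 9) leaves λ^2 - 3λ - 28.
The quadratic factors as (λ + 4)·(λ - 7).
Eigenvalues: -9, -4, 7.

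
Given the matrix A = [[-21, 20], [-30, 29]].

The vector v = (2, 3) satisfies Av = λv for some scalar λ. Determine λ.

9

Compute Av: A·(2, 3) = (18, 27).
Since Av = λv, compare component 1: 18 = λ·2, so λ = 9.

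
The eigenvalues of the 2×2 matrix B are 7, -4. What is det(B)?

det(B) is the product of the eigenvalues: (7) · (-4) = -28.

-28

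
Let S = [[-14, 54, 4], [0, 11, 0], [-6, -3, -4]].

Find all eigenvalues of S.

Set up det(sI - S) = 0.
Expanding the 3×3 determinant: p(s) = s^3 + 7s^2 - 118s - 880.
Rational-root test: s = -10 gives p(-10) = 0.
Factor out (s + 10): p(s) = (s + 10)·(s^2 - 3s - 88).
The quadratic factors as (s + 8)·(s - 11).
Eigenvalues: -10, -8, 11.

-10, -8, 11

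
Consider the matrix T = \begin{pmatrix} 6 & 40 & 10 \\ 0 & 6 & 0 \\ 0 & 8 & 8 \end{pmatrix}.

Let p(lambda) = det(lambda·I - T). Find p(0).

p(0) = det(0·I − T) = det(−T) = (−1)^3·det(T).
det(T) = 288, so p(0) = -288.

-288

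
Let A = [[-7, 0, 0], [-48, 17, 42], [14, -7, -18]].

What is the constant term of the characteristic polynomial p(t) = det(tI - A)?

-84

p(0) = det(0·I − A) = det(−A) = (−1)^3·det(A).
det(A) = 84, so p(0) = -84.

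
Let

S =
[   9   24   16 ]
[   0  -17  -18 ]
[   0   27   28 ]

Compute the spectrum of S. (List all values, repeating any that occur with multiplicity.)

1, 9, 10

Set up det(λI - S) = 0.
Cofactor expansion gives p(λ) = λ^3 - 20λ^2 + 109λ - 90.
Since p(1) = 0, λ = 1 is a root.
Factor out (λ - 1): p(λ) = (λ - 1)·(λ^2 - 19λ + 90).
The quadratic factors as (λ - 9)·(λ - 10).
Eigenvalues: 1, 9, 10.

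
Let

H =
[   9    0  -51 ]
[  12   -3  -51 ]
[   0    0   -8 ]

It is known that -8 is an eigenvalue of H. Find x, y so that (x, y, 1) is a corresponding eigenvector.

We need (H + 8I)v = 0.
H + 8I = [[17, 0, -51], [12, 5, -51], [0, 0, 0]].
Row 1: (17)·x + (0)·y + (-51)·1 = 0
Row 2: (12)·x + (5)·y + (-51)·1 = 0
Row 3: (0)·x + (0)·y + (0)·1 = 0
Solving gives x = 3, y = 3.
Check: H·(3, 3, 1) = (-24, -24, -8) = -8·(3, 3, 1).

3, 3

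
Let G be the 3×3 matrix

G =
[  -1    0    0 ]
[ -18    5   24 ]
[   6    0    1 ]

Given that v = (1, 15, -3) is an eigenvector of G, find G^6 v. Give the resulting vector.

First find the eigenvalue: Gv = (-1, -15, 3) = -1·(1, 15, -3), so λ = -1.
Then G^6 v = λ^6·v = (-1)^6·(1, 15, -3) = 1·(1, 15, -3) = (1, 15, -3).

(1, 15, -3)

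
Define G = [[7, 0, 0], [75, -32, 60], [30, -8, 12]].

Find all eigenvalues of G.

The characteristic polynomial is p(s) = det(sI - G).
Expanding along the first row, p(s) = s^3 + 13s^2 - 44s - 672.
Try s = 7: p(7) = 0, so 7 is a root.
Factor out (s - 7): p(s) = (s - 7)·(s^2 + 20s + 96).
The quadratic factors as (s + 12)·(s + 8).
Eigenvalues: -12, -8, 7.

-12, -8, 7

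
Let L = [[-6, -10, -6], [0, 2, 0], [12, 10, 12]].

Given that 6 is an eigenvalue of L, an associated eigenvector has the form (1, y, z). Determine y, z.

0, -2

We need (L - 6I)v = 0.
L - 6I = [[-12, -10, -6], [0, -4, 0], [12, 10, 6]].
Row 1: (-12)·1 + (-10)·y + (-6)·z = 0
Row 2: (0)·1 + (-4)·y + (0)·z = 0
Row 3: (12)·1 + (10)·y + (6)·z = 0
Solving gives y = 0, z = -2.
Check: L·(1, 0, -2) = (6, 0, -12) = 6·(1, 0, -2).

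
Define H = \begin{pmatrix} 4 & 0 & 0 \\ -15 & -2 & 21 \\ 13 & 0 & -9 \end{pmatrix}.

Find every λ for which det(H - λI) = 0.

Set up det(λI - H) = 0.
Expanding along the first row, p(λ) = λ^3 + 7λ^2 - 26λ - 72.
Try λ = 4: p(4) = 0, so 4 is a root.
Dividing by (λ - 4) leaves λ^2 + 11λ + 18.
The quadratic factors as (λ + 9)·(λ + 2).
Eigenvalues: -9, -2, 4.

-9, -2, 4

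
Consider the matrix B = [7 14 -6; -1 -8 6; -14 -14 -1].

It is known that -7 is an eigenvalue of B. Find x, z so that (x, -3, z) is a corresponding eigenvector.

3, 0

We need (B + 7I)v = 0.
B + 7I = [[14, 14, -6], [-1, -1, 6], [-14, -14, 6]].
Row 1: (14)·x + (14)·-3 + (-6)·z = 0
Row 2: (-1)·x + (-1)·-3 + (6)·z = 0
Row 3: (-14)·x + (-14)·-3 + (6)·z = 0
Solving gives x = 3, z = 0.
Check: B·(3, -3, 0) = (-21, 21, 0) = -7·(3, -3, 0).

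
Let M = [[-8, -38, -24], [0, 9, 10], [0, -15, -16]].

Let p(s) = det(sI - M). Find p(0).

p(0) = det(0·I − M) = det(−M) = (−1)^3·det(M).
det(M) = -48, so p(0) = 48.

48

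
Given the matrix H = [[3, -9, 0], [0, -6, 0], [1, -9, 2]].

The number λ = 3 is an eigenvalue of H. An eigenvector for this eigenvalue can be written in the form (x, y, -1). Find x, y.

-1, 0

We need (H - 3I)v = 0.
H - 3I = [[0, -9, 0], [0, -9, 0], [1, -9, -1]].
Row 1: (0)·x + (-9)·y + (0)·-1 = 0
Row 2: (0)·x + (-9)·y + (0)·-1 = 0
Row 3: (1)·x + (-9)·y + (-1)·-1 = 0
Solving gives x = -1, y = 0.
Check: H·(-1, 0, -1) = (-3, 0, -3) = 3·(-1, 0, -1).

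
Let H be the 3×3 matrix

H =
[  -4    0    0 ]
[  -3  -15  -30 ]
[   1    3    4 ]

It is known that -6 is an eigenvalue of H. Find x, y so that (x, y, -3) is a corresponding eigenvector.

We need (H + 6I)v = 0.
H + 6I = [[2, 0, 0], [-3, -9, -30], [1, 3, 10]].
Row 1: (2)·x + (0)·y + (0)·-3 = 0
Row 2: (-3)·x + (-9)·y + (-30)·-3 = 0
Row 3: (1)·x + (3)·y + (10)·-3 = 0
Solving gives x = 0, y = 10.
Check: H·(0, 10, -3) = (0, -60, 18) = -6·(0, 10, -3).

0, 10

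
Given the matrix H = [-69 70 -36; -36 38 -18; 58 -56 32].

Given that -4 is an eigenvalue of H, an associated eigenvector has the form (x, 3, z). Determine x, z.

6, -5

We need (H + 4I)v = 0.
H + 4I = [[-65, 70, -36], [-36, 42, -18], [58, -56, 36]].
Row 1: (-65)·x + (70)·3 + (-36)·z = 0
Row 2: (-36)·x + (42)·3 + (-18)·z = 0
Row 3: (58)·x + (-56)·3 + (36)·z = 0
Solving gives x = 6, z = -5.
Check: H·(6, 3, -5) = (-24, -12, 20) = -4·(6, 3, -5).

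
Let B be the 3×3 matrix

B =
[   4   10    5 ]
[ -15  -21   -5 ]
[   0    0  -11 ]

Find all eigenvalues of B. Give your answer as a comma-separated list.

Compute the characteristic polynomial p(t) = det(tI - B).
Cofactor expansion gives p(t) = t^3 + 28t^2 + 253t + 726.
Try t = -6: p(-6) = 0, so -6 is a root.
Factor out (t + 6): p(t) = (t + 6)·(t^2 + 22t + 121).
The quadratic factor is (t + 11)^2.
Eigenvalues: -11, -11, -6.

-11, -11, -6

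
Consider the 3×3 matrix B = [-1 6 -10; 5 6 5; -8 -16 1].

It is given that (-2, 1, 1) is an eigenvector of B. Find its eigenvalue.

1

Compute Bv: B·(-2, 1, 1) = (-2, 1, 1).
Since Bv = λv, compare component 1: -2 = λ·-2, so λ = 1.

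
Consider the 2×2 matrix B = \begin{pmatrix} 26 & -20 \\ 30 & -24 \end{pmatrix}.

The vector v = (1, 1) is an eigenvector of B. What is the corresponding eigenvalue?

6

Compute Bv: B·(1, 1) = (6, 6).
Since Bv = λv, compare component 1: 6 = λ·1, so λ = 6.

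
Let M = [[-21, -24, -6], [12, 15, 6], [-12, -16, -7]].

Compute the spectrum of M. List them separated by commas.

Set up det(tI - M) = 0.
Cofactor expansion gives p(t) = t^3 + 13t^2 + 39t + 27.
Rational-root test: t = -1 gives p(-1) = 0.
Dividing by (t + 1) leaves t^2 + 12t + 27.
The quadratic factors as (t + 9)·(t + 3).
Eigenvalues: -9, -3, -1.

-9, -3, -1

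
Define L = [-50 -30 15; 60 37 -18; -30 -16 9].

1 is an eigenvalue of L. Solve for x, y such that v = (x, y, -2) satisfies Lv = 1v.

0, -1

We need (L - 1I)v = 0.
L - 1I = [[-51, -30, 15], [60, 36, -18], [-30, -16, 8]].
Row 1: (-51)·x + (-30)·y + (15)·-2 = 0
Row 2: (60)·x + (36)·y + (-18)·-2 = 0
Row 3: (-30)·x + (-16)·y + (8)·-2 = 0
Solving gives x = 0, y = -1.
Check: L·(0, -1, -2) = (0, -1, -2) = 1·(0, -1, -2).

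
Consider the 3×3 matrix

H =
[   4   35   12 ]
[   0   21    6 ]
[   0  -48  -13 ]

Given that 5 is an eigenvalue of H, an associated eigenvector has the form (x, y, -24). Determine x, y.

We need (H - 5I)v = 0.
H - 5I = [[-1, 35, 12], [0, 16, 6], [0, -48, -18]].
Row 1: (-1)·x + (35)·y + (12)·-24 = 0
Row 2: (0)·x + (16)·y + (6)·-24 = 0
Row 3: (0)·x + (-48)·y + (-18)·-24 = 0
Solving gives x = 27, y = 9.
Check: H·(27, 9, -24) = (135, 45, -120) = 5·(27, 9, -24).

27, 9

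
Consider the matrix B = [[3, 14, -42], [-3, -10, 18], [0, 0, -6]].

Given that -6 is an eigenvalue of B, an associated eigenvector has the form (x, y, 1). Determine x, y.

14, -6

We need (B + 6I)v = 0.
B + 6I = [[9, 14, -42], [-3, -4, 18], [0, 0, 0]].
Row 1: (9)·x + (14)·y + (-42)·1 = 0
Row 2: (-3)·x + (-4)·y + (18)·1 = 0
Row 3: (0)·x + (0)·y + (0)·1 = 0
Solving gives x = 14, y = -6.
Check: B·(14, -6, 1) = (-84, 36, -6) = -6·(14, -6, 1).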